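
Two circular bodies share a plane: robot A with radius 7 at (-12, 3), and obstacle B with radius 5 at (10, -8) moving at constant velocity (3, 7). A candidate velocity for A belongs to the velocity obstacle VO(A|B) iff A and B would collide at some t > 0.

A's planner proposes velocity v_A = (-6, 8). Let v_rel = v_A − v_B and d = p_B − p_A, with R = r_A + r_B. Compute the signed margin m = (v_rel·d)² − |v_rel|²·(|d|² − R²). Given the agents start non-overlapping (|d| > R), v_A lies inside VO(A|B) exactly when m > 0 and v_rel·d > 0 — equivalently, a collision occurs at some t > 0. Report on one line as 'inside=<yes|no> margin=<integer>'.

d = (22, -11),  |d|² = 605;  R = 7+5 = 12,  c = 605−12² = 461
v_rel = (-9, 1),  |v_rel|² = 82;  v_rel·d = (-9)·(22) + (1)·(-11) = -209
82·t² + 418·t + 461 = 0  ⇒  m = (-209)² − 82·461 = 5879
m = 5879 > 0,  v_rel·d = -209 < 0  ⇒  outside

inside=no margin=5879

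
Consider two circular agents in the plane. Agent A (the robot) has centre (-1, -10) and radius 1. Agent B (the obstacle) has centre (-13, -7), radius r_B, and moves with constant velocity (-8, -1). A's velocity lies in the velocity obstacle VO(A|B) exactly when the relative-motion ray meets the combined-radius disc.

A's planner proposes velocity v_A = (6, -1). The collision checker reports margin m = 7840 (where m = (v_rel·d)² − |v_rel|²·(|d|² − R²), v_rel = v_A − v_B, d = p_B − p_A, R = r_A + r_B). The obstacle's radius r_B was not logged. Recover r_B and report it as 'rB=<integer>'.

m = 7840
d = (-12, 3);  v_rel = (14, 0),  |v_rel|² = 196
v_rel×d = (14)·(3) − (0)·(-12) = 42
since m = R²·196 − 42²:  R² = (1764 + 7840) / 196 = 49
R = √49 = 7  ⇒  r_B = 7 − 1 = 6

rB=6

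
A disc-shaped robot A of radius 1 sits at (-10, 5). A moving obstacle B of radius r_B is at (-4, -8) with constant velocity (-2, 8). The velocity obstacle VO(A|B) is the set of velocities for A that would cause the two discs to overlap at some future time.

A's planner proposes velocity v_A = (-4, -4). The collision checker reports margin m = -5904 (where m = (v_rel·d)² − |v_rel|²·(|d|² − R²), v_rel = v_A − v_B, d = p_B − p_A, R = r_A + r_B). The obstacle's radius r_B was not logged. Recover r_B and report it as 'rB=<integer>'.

m = -5904
d = (6, -13);  v_rel = (-2, -12),  |v_rel|² = 148
v_rel×d = (-2)·(-13) − (-12)·(6) = 98
since m = R²·148 − 98²:  R² = (9604 + -5904) / 148 = 25
R = √25 = 5  ⇒  r_B = 5 − 1 = 4

rB=4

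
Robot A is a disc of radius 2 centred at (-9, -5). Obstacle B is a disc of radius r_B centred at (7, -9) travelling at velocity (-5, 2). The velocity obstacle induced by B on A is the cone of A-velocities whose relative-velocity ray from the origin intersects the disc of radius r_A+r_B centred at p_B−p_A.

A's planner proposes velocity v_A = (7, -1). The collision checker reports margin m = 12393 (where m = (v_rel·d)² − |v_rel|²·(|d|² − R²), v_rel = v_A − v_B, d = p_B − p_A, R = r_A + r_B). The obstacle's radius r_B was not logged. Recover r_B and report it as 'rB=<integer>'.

m = 12393
d = (16, -4);  v_rel = (12, -3),  |v_rel|² = 153
v_rel×d = (12)·(-4) − (-3)·(16) = 0
since m = R²·153 − 0²:  R² = (0 + 12393) / 153 = 81
R = √81 = 9  ⇒  r_B = 9 − 2 = 7

rB=7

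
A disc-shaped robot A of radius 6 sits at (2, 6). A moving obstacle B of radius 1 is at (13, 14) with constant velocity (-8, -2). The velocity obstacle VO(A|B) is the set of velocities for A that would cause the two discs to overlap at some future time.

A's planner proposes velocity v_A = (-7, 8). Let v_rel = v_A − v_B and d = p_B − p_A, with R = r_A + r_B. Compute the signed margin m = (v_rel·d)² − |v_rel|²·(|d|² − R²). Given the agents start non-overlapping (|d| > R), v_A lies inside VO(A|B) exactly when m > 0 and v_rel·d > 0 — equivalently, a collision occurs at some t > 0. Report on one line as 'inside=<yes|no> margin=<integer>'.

d = (11, 8),  |d|² = 185;  R = 6+1 = 7,  c = 185−7² = 136
v_rel = (1, 10),  |v_rel|² = 101;  v_rel·d = (1)·(11) + (10)·(8) = 91
101·t² − 182·t + 136 = 0  ⇒  m = 91² − 101·136 = -5455
m = -5455 < 0,  v_rel·d = 91 > 0  ⇒  outside

inside=no margin=-5455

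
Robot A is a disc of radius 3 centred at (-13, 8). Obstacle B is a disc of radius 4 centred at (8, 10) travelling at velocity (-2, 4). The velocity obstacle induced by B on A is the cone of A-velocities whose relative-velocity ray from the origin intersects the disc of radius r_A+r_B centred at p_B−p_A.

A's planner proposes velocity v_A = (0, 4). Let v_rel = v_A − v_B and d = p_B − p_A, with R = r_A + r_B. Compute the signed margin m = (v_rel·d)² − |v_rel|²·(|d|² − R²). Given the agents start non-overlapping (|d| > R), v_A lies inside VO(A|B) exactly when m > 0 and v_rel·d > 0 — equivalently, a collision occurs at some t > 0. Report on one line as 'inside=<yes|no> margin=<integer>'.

d = (21, 2),  |d|² = 445;  R = 3+4 = 7,  c = 445−7² = 396
v_rel = (2, 0),  |v_rel|² = 4;  v_rel·d = (2)·(21) + (0)·(2) = 42
4·t² − 84·t + 396 = 0  ⇒  m = 42² − 4·396 = 180
m = 180 > 0,  v_rel·d = 42 > 0  ⇒  inside

inside=yes margin=180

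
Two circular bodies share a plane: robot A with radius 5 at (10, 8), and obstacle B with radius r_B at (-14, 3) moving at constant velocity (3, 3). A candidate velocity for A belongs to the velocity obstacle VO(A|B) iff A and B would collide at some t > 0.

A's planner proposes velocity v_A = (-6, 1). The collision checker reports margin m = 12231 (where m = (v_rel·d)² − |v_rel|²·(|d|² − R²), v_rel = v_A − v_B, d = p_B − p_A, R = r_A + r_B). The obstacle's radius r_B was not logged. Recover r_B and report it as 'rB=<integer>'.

m = 12231
d = (-24, -5);  v_rel = (-9, -2),  |v_rel|² = 85
v_rel×d = (-9)·(-5) − (-2)·(-24) = -3
since m = R²·85 − (-3)²:  R² = (9 + 12231) / 85 = 144
R = √144 = 12  ⇒  r_B = 12 − 5 = 7

rB=7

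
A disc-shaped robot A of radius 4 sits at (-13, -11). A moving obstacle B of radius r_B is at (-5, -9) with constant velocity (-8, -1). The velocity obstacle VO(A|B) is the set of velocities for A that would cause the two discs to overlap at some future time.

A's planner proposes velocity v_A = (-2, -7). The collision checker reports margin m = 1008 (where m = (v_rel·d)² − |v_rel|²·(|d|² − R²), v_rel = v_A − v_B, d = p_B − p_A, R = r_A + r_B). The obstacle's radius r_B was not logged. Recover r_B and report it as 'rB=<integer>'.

m = 1008
d = (8, 2);  v_rel = (6, -6),  |v_rel|² = 72
v_rel×d = (6)·(2) − (-6)·(8) = 60
since m = R²·72 − 60²:  R² = (3600 + 1008) / 72 = 64
R = √64 = 8  ⇒  r_B = 8 − 4 = 4

rB=4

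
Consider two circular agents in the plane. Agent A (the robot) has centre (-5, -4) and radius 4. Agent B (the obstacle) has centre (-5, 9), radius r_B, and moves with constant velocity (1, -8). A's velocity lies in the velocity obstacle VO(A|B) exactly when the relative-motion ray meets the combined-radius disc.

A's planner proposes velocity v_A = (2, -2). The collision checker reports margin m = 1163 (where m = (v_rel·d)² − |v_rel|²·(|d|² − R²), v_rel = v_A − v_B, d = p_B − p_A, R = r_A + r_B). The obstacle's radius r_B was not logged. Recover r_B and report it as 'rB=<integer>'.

m = 1163
d = (0, 13);  v_rel = (1, 6),  |v_rel|² = 37
v_rel×d = (1)·(13) − (6)·(0) = 13
since m = R²·37 − 13²:  R² = (169 + 1163) / 37 = 36
R = √36 = 6  ⇒  r_B = 6 − 4 = 2

rB=2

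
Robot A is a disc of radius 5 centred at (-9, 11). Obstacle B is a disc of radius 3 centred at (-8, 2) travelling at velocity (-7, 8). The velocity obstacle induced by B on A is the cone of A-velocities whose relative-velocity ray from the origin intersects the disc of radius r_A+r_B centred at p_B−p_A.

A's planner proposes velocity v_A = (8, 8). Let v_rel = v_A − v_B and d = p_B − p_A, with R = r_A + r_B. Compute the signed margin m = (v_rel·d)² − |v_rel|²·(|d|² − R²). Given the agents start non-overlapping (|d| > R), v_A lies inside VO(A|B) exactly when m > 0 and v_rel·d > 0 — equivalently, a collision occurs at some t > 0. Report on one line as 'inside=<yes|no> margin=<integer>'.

d = (1, -9),  |d|² = 82;  R = 5+3 = 8,  c = 82−8² = 18
v_rel = (15, 0),  |v_rel|² = 225;  v_rel·d = (15)·(1) + (0)·(-9) = 15
225·t² − 30·t + 18 = 0  ⇒  m = 15² − 225·18 = -3825
m = -3825 < 0,  v_rel·d = 15 > 0  ⇒  outside

inside=no margin=-3825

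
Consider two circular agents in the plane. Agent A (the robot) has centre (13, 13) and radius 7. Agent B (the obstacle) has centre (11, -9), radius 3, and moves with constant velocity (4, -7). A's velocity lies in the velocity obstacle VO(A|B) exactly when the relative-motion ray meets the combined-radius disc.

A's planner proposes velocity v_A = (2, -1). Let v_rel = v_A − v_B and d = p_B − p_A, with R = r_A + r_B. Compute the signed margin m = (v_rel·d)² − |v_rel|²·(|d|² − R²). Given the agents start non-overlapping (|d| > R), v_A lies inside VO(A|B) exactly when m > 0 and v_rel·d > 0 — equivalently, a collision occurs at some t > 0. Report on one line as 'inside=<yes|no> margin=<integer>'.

d = (-2, -22),  |d|² = 488;  R = 7+3 = 10,  c = 488−10² = 388
v_rel = (-2, 6),  |v_rel|² = 40;  v_rel·d = (-2)·(-2) + (6)·(-22) = -128
40·t² + 256·t + 388 = 0  ⇒  m = (-128)² − 40·388 = 864
m = 864 > 0,  v_rel·d = -128 < 0  ⇒  outside

inside=no margin=864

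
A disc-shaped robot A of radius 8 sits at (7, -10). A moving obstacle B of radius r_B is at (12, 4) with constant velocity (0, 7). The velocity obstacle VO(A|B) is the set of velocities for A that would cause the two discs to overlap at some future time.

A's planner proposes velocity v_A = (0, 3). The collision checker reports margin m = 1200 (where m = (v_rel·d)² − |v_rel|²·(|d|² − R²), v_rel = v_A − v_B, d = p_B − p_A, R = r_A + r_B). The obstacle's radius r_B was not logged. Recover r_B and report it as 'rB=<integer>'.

m = 1200
d = (5, 14);  v_rel = (0, -4),  |v_rel|² = 16
v_rel×d = (0)·(14) − (-4)·(5) = 20
since m = R²·16 − 20²:  R² = (400 + 1200) / 16 = 100
R = √100 = 10  ⇒  r_B = 10 − 8 = 2

rB=2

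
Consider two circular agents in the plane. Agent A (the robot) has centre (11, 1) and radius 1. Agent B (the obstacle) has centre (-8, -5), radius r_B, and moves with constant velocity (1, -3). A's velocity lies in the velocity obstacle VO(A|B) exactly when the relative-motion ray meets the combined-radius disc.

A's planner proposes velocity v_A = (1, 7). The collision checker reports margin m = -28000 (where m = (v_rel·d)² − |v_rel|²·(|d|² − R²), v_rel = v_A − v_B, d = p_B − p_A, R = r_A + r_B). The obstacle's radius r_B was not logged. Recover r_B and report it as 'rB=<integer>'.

m = -28000
d = (-19, -6);  v_rel = (0, 10),  |v_rel|² = 100
v_rel×d = (0)·(-6) − (10)·(-19) = 190
since m = R²·100 − 190²:  R² = (36100 + -28000) / 100 = 81
R = √81 = 9  ⇒  r_B = 9 − 1 = 8

rB=8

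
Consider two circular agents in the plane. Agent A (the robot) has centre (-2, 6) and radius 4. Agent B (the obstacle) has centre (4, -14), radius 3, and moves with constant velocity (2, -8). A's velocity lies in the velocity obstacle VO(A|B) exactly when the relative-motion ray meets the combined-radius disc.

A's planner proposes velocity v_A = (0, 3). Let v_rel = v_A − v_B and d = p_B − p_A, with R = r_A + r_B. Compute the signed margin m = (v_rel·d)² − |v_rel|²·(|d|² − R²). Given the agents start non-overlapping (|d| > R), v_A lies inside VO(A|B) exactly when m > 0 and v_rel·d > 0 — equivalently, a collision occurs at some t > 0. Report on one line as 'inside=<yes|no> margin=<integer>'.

d = (6, -20),  |d|² = 436;  R = 4+3 = 7,  c = 436−7² = 387
v_rel = (-2, 11),  |v_rel|² = 125;  v_rel·d = (-2)·(6) + (11)·(-20) = -232
125·t² + 464·t + 387 = 0  ⇒  m = (-232)² − 125·387 = 5449
m = 5449 > 0,  v_rel·d = -232 < 0  ⇒  outside

inside=no margin=5449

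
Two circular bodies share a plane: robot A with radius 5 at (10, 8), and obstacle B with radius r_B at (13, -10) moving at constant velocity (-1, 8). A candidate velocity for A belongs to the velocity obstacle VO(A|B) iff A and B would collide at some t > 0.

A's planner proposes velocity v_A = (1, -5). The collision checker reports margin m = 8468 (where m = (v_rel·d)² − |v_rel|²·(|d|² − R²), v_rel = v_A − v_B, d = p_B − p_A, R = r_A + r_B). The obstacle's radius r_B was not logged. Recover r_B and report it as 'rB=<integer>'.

m = 8468
d = (3, -18);  v_rel = (2, -13),  |v_rel|² = 173
v_rel×d = (2)·(-18) − (-13)·(3) = 3
since m = R²·173 − 3²:  R² = (9 + 8468) / 173 = 49
R = √49 = 7  ⇒  r_B = 7 − 5 = 2

rB=2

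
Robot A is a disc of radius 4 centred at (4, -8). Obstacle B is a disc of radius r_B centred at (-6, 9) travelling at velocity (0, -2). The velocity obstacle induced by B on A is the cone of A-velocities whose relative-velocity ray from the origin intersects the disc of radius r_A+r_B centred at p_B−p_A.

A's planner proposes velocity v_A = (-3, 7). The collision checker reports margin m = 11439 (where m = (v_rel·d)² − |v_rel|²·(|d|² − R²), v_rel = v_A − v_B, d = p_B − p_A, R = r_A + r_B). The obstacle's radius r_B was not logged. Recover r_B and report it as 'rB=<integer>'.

m = 11439
d = (-10, 17);  v_rel = (-3, 9),  |v_rel|² = 90
v_rel×d = (-3)·(17) − (9)·(-10) = 39
since m = R²·90 − 39²:  R² = (1521 + 11439) / 90 = 144
R = √144 = 12  ⇒  r_B = 12 − 4 = 8

rB=8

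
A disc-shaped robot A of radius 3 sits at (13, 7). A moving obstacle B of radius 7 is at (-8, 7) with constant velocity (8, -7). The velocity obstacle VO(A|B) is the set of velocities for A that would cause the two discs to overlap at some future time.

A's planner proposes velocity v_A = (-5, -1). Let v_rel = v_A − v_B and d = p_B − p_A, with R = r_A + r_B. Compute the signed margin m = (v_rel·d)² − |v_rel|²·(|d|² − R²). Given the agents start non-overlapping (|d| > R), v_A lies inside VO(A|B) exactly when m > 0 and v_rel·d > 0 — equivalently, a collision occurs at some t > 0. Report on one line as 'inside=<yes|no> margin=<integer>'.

d = (-21, 0),  |d|² = 441;  R = 3+7 = 10,  c = 441−10² = 341
v_rel = (-13, 6),  |v_rel|² = 205;  v_rel·d = (-13)·(-21) + (6)·(0) = 273
205·t² − 546·t + 341 = 0  ⇒  m = 273² − 205·341 = 4624
m = 4624 > 0,  v_rel·d = 273 > 0  ⇒  inside

inside=yes margin=4624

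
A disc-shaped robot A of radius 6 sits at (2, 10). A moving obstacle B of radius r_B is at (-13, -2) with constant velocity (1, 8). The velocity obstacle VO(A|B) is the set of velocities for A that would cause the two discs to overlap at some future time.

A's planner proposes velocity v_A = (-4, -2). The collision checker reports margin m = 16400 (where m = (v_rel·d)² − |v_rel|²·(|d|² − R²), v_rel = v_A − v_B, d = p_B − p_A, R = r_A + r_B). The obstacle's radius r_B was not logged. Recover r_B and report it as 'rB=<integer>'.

m = 16400
d = (-15, -12);  v_rel = (-5, -10),  |v_rel|² = 125
v_rel×d = (-5)·(-12) − (-10)·(-15) = -90
since m = R²·125 − (-90)²:  R² = (8100 + 16400) / 125 = 196
R = √196 = 14  ⇒  r_B = 14 − 6 = 8

rB=8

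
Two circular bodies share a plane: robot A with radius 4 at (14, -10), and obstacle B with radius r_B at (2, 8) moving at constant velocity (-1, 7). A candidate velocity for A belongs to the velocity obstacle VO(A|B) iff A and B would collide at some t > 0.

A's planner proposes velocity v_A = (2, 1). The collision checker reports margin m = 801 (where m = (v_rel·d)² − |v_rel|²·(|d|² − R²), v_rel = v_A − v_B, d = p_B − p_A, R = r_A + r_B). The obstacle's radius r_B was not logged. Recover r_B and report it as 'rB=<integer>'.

m = 801
d = (-12, 18);  v_rel = (3, -6),  |v_rel|² = 45
v_rel×d = (3)·(18) − (-6)·(-12) = -18
since m = R²·45 − (-18)²:  R² = (324 + 801) / 45 = 25
R = √25 = 5  ⇒  r_B = 5 − 4 = 1

rB=1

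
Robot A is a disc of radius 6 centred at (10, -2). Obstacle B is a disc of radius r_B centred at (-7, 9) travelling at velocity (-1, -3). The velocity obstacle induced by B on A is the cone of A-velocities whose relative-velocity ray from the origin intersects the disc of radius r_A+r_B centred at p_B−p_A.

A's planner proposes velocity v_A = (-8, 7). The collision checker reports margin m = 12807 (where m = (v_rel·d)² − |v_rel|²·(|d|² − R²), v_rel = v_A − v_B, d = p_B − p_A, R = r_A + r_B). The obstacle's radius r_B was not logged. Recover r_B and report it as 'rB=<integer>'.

m = 12807
d = (-17, 11);  v_rel = (-7, 10),  |v_rel|² = 149
v_rel×d = (-7)·(11) − (10)·(-17) = 93
since m = R²·149 − 93²:  R² = (8649 + 12807) / 149 = 144
R = √144 = 12  ⇒  r_B = 12 − 6 = 6

rB=6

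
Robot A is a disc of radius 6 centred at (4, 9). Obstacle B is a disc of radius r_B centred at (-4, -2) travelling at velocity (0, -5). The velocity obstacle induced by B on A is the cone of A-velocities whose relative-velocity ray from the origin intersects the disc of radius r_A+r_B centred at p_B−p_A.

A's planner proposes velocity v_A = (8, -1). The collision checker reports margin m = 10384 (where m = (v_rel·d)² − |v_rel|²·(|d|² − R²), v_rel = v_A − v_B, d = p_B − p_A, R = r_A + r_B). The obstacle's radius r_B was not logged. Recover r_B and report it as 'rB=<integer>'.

m = 10384
d = (-8, -11);  v_rel = (8, 4),  |v_rel|² = 80
v_rel×d = (8)·(-11) − (4)·(-8) = -56
since m = R²·80 − (-56)²:  R² = (3136 + 10384) / 80 = 169
R = √169 = 13  ⇒  r_B = 13 − 6 = 7

rB=7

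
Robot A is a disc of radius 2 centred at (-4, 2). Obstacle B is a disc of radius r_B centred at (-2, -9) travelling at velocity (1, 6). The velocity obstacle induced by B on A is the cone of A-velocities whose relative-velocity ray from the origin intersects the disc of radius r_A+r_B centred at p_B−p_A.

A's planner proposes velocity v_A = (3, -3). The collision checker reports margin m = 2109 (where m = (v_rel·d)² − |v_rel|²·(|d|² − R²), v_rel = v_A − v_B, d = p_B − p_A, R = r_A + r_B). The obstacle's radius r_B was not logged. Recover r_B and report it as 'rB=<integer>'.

m = 2109
d = (2, -11);  v_rel = (2, -9),  |v_rel|² = 85
v_rel×d = (2)·(-11) − (-9)·(2) = -4
since m = R²·85 − (-4)²:  R² = (16 + 2109) / 85 = 25
R = √25 = 5  ⇒  r_B = 5 − 2 = 3

rB=3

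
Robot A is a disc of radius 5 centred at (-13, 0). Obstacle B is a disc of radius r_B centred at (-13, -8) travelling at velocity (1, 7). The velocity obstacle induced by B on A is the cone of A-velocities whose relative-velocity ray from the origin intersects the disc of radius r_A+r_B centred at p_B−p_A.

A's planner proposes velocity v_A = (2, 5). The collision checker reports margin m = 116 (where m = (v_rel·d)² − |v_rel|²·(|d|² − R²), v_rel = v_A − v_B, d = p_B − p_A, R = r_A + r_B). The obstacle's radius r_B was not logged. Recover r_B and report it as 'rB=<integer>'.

m = 116
d = (0, -8);  v_rel = (1, -2),  |v_rel|² = 5
v_rel×d = (1)·(-8) − (-2)·(0) = -8
since m = R²·5 − (-8)²:  R² = (64 + 116) / 5 = 36
R = √36 = 6  ⇒  r_B = 6 − 5 = 1

rB=1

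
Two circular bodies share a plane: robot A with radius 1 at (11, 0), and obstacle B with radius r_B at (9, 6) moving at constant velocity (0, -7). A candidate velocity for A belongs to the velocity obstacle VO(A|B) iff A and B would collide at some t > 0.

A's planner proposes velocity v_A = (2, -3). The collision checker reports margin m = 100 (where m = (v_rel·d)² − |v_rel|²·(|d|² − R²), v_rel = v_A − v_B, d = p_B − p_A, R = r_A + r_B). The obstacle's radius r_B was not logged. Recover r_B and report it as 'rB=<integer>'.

m = 100
d = (-2, 6);  v_rel = (2, 4),  |v_rel|² = 20
v_rel×d = (2)·(6) − (4)·(-2) = 20
since m = R²·20 − 20²:  R² = (400 + 100) / 20 = 25
R = √25 = 5  ⇒  r_B = 5 − 1 = 4

rB=4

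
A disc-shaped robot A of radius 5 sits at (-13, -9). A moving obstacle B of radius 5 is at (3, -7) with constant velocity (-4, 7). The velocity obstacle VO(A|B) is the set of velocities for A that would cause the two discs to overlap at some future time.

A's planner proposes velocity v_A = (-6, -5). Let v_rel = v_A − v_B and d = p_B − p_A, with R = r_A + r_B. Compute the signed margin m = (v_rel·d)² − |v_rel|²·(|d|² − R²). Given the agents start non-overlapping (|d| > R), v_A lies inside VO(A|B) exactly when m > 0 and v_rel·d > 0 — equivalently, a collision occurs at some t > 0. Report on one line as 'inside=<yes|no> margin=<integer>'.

d = (16, 2),  |d|² = 260;  R = 5+5 = 10,  c = 260−10² = 160
v_rel = (-2, -12),  |v_rel|² = 148;  v_rel·d = (-2)·(16) + (-12)·(2) = -56
148·t² + 112·t + 160 = 0  ⇒  m = (-56)² − 148·160 = -20544
m = -20544 < 0,  v_rel·d = -56 < 0  ⇒  outside

inside=no margin=-20544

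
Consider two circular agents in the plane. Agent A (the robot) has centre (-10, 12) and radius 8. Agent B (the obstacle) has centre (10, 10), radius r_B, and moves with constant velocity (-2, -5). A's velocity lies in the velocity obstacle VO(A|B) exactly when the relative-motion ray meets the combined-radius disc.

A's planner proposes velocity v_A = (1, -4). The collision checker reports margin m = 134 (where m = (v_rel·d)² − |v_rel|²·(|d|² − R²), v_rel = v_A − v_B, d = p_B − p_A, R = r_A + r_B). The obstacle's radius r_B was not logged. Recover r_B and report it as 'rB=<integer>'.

m = 134
d = (20, -2);  v_rel = (3, 1),  |v_rel|² = 10
v_rel×d = (3)·(-2) − (1)·(20) = -26
since m = R²·10 − (-26)²:  R² = (676 + 134) / 10 = 81
R = √81 = 9  ⇒  r_B = 9 − 8 = 1

rB=1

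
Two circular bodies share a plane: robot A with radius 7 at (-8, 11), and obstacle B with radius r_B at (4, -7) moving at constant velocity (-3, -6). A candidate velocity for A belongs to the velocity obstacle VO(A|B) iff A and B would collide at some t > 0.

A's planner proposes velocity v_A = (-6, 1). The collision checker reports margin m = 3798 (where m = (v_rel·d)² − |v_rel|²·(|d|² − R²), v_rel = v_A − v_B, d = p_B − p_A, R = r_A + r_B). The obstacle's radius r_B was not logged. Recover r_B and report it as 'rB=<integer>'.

m = 3798
d = (12, -18);  v_rel = (-3, 7),  |v_rel|² = 58
v_rel×d = (-3)·(-18) − (7)·(12) = -30
since m = R²·58 − (-30)²:  R² = (900 + 3798) / 58 = 81
R = √81 = 9  ⇒  r_B = 9 − 7 = 2

rB=2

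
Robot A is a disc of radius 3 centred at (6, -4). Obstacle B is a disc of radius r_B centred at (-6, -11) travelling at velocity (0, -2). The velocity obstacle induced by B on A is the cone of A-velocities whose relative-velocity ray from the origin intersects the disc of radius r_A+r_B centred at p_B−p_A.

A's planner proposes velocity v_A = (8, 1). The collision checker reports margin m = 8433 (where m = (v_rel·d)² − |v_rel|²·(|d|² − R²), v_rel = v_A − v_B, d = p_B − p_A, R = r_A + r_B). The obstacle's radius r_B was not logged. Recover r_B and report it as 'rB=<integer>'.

m = 8433
d = (-12, -7);  v_rel = (8, 3),  |v_rel|² = 73
v_rel×d = (8)·(-7) − (3)·(-12) = -20
since m = R²·73 − (-20)²:  R² = (400 + 8433) / 73 = 121
R = √121 = 11  ⇒  r_B = 11 − 3 = 8

rB=8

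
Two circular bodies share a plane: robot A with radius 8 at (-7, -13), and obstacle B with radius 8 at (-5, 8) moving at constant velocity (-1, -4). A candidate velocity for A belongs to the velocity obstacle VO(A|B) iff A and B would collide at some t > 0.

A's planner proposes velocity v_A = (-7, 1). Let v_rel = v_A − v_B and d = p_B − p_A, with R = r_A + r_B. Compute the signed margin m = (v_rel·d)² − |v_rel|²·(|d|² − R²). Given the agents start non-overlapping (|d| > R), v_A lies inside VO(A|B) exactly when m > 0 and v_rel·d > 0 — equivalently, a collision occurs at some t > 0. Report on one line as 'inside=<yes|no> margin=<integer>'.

d = (2, 21),  |d|² = 445;  R = 8+8 = 16,  c = 445−16² = 189
v_rel = (-6, 5),  |v_rel|² = 61;  v_rel·d = (-6)·(2) + (5)·(21) = 93
61·t² − 186·t + 189 = 0  ⇒  m = 93² − 61·189 = -2880
m = -2880 < 0,  v_rel·d = 93 > 0  ⇒  outside

inside=no margin=-2880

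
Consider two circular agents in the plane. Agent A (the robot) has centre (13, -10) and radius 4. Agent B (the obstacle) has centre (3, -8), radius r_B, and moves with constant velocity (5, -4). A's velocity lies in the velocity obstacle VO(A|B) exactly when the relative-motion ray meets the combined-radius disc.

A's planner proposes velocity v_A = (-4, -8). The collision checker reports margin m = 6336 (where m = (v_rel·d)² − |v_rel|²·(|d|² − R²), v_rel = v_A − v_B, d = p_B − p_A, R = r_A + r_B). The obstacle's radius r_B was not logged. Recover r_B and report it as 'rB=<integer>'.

m = 6336
d = (-10, 2);  v_rel = (-9, -4),  |v_rel|² = 97
v_rel×d = (-9)·(2) − (-4)·(-10) = -58
since m = R²·97 − (-58)²:  R² = (3364 + 6336) / 97 = 100
R = √100 = 10  ⇒  r_B = 10 − 4 = 6

rB=6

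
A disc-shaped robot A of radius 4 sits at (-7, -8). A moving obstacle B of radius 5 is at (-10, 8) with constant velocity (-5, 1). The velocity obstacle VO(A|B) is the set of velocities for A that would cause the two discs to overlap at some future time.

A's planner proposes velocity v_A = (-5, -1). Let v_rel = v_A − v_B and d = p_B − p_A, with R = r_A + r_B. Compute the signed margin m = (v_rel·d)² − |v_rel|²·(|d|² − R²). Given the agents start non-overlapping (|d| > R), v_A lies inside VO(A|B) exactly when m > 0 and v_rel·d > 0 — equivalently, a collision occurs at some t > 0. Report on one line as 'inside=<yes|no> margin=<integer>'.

d = (-3, 16),  |d|² = 265;  R = 4+5 = 9,  c = 265−9² = 184
v_rel = (0, -2),  |v_rel|² = 4;  v_rel·d = (0)·(-3) + (-2)·(16) = -32
4·t² + 64·t + 184 = 0  ⇒  m = (-32)² − 4·184 = 288
m = 288 > 0,  v_rel·d = -32 < 0  ⇒  outside

inside=no margin=288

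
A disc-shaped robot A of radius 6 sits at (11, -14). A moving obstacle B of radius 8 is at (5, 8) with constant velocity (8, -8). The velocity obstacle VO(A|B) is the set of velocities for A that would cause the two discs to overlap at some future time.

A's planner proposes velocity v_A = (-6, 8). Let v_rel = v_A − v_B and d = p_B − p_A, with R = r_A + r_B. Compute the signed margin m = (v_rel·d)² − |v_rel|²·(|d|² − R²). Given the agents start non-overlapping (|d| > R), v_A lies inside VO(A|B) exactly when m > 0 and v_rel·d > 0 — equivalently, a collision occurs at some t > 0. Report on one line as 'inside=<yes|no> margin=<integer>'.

d = (-6, 22),  |d|² = 520;  R = 6+8 = 14,  c = 520−14² = 324
v_rel = (-14, 16),  |v_rel|² = 452;  v_rel·d = (-14)·(-6) + (16)·(22) = 436
452·t² − 872·t + 324 = 0  ⇒  m = 436² − 452·324 = 43648
m = 43648 > 0,  v_rel·d = 436 > 0  ⇒  inside

inside=yes margin=43648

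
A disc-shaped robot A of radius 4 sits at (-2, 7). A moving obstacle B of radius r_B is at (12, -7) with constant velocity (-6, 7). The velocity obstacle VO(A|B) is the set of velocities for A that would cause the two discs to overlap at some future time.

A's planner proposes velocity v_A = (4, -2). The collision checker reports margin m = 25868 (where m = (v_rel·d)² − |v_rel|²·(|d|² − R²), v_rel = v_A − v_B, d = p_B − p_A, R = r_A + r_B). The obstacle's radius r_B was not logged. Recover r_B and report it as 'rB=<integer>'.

m = 25868
d = (14, -14);  v_rel = (10, -9),  |v_rel|² = 181
v_rel×d = (10)·(-14) − (-9)·(14) = -14
since m = R²·181 − (-14)²:  R² = (196 + 25868) / 181 = 144
R = √144 = 12  ⇒  r_B = 12 − 4 = 8

rB=8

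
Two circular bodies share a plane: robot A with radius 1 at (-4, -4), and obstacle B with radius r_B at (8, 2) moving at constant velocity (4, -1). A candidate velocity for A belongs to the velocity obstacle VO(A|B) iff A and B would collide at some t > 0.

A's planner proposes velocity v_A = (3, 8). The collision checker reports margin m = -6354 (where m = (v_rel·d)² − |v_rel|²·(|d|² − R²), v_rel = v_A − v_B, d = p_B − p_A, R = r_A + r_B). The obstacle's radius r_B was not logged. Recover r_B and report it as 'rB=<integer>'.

m = -6354
d = (12, 6);  v_rel = (-1, 9),  |v_rel|² = 82
v_rel×d = (-1)·(6) − (9)·(12) = -114
since m = R²·82 − (-114)²:  R² = (12996 + -6354) / 82 = 81
R = √81 = 9  ⇒  r_B = 9 − 1 = 8

rB=8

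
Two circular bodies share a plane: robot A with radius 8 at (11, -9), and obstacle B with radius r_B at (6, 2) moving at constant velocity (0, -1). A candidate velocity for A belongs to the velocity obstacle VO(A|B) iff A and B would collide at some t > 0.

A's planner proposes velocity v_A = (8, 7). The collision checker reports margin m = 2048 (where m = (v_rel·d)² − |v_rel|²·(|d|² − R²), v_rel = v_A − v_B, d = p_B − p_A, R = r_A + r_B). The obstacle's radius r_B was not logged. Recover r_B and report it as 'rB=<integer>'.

m = 2048
d = (-5, 11);  v_rel = (8, 8),  |v_rel|² = 128
v_rel×d = (8)·(11) − (8)·(-5) = 128
since m = R²·128 − 128²:  R² = (16384 + 2048) / 128 = 144
R = √144 = 12  ⇒  r_B = 12 − 8 = 4

rB=4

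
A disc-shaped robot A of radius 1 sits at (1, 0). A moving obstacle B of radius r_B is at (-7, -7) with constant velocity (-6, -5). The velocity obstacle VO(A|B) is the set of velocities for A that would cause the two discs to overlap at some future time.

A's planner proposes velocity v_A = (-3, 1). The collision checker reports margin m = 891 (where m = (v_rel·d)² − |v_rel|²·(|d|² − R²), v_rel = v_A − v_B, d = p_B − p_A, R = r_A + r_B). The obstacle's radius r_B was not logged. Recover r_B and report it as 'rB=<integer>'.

m = 891
d = (-8, -7);  v_rel = (3, 6),  |v_rel|² = 45
v_rel×d = (3)·(-7) − (6)·(-8) = 27
since m = R²·45 − 27²:  R² = (729 + 891) / 45 = 36
R = √36 = 6  ⇒  r_B = 6 − 1 = 5

rB=5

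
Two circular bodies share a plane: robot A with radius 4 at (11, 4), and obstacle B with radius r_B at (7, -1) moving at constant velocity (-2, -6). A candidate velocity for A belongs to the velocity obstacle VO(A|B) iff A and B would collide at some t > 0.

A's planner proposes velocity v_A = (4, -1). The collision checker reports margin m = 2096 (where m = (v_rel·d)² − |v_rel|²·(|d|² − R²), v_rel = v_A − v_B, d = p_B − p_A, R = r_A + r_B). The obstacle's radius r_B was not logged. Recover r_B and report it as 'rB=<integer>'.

m = 2096
d = (-4, -5);  v_rel = (6, 5),  |v_rel|² = 61
v_rel×d = (6)·(-5) − (5)·(-4) = -10
since m = R²·61 − (-10)²:  R² = (100 + 2096) / 61 = 36
R = √36 = 6  ⇒  r_B = 6 − 4 = 2

rB=2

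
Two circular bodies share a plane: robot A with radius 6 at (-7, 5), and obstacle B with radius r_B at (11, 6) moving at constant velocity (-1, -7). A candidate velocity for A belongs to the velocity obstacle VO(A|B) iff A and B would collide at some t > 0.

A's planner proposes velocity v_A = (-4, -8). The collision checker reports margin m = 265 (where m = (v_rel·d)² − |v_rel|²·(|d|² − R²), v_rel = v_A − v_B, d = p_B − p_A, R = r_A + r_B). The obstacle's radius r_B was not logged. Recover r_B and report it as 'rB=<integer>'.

m = 265
d = (18, 1);  v_rel = (-3, -1),  |v_rel|² = 10
v_rel×d = (-3)·(1) − (-1)·(18) = 15
since m = R²·10 − 15²:  R² = (225 + 265) / 10 = 49
R = √49 = 7  ⇒  r_B = 7 − 6 = 1

rB=1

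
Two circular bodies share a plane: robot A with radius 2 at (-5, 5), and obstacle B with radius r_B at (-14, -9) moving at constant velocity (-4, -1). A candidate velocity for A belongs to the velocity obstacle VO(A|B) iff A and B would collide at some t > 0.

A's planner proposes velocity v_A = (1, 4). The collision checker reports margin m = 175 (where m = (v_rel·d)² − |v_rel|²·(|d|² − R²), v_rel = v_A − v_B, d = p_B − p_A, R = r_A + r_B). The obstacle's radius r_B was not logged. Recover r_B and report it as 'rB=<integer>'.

m = 175
d = (-9, -14);  v_rel = (5, 5),  |v_rel|² = 50
v_rel×d = (5)·(-14) − (5)·(-9) = -25
since m = R²·50 − (-25)²:  R² = (625 + 175) / 50 = 16
R = √16 = 4  ⇒  r_B = 4 − 2 = 2

rB=2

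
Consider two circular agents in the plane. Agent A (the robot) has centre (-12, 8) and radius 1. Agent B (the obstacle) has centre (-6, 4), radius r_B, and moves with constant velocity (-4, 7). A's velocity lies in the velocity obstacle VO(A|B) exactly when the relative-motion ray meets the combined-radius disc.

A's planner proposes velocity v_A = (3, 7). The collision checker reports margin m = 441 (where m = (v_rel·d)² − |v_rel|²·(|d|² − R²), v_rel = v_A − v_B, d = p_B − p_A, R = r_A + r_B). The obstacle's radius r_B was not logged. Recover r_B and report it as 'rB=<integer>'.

m = 441
d = (6, -4);  v_rel = (7, 0),  |v_rel|² = 49
v_rel×d = (7)·(-4) − (0)·(6) = -28
since m = R²·49 − (-28)²:  R² = (784 + 441) / 49 = 25
R = √25 = 5  ⇒  r_B = 5 − 1 = 4

rB=4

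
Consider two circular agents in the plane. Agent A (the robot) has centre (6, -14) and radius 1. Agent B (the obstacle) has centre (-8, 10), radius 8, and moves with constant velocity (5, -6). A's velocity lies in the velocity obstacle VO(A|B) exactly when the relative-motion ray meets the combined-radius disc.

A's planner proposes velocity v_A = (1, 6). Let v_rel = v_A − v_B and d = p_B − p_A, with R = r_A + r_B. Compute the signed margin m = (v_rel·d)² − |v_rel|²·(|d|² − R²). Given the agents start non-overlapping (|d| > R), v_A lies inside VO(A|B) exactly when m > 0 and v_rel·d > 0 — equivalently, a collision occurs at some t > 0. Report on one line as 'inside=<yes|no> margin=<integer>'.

d = (-14, 24),  |d|² = 772;  R = 1+8 = 9,  c = 772−9² = 691
v_rel = (-4, 12),  |v_rel|² = 160;  v_rel·d = (-4)·(-14) + (12)·(24) = 344
160·t² − 688·t + 691 = 0  ⇒  m = 344² − 160·691 = 7776
m = 7776 > 0,  v_rel·d = 344 > 0  ⇒  inside

inside=yes margin=7776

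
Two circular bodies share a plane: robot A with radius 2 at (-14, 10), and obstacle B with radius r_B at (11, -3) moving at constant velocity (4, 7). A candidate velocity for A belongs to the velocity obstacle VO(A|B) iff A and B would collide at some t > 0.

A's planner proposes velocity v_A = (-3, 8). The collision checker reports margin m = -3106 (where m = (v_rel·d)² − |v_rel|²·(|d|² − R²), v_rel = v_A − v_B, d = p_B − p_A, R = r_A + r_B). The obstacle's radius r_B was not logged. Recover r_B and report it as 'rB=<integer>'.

m = -3106
d = (25, -13);  v_rel = (-7, 1),  |v_rel|² = 50
v_rel×d = (-7)·(-13) − (1)·(25) = 66
since m = R²·50 − 66²:  R² = (4356 + -3106) / 50 = 25
R = √25 = 5  ⇒  r_B = 5 − 2 = 3

rB=3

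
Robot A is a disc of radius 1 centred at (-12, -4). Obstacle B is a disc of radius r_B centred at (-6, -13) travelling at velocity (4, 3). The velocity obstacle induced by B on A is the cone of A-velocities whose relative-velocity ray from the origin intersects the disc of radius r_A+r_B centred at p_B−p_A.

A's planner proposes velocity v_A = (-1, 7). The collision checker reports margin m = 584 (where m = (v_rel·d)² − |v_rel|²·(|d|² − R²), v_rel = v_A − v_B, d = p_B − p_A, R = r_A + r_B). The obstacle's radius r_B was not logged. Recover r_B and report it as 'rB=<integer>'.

m = 584
d = (6, -9);  v_rel = (-5, 4),  |v_rel|² = 41
v_rel×d = (-5)·(-9) − (4)·(6) = 21
since m = R²·41 − 21²:  R² = (441 + 584) / 41 = 25
R = √25 = 5  ⇒  r_B = 5 − 1 = 4

rB=4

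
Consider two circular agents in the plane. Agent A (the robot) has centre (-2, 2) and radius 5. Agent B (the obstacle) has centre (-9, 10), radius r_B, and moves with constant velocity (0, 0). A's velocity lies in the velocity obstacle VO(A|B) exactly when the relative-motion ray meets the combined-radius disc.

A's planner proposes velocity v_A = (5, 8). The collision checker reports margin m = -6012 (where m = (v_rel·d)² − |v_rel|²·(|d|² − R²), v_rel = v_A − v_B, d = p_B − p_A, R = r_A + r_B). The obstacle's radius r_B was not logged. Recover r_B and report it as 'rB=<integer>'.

m = -6012
d = (-7, 8);  v_rel = (5, 8),  |v_rel|² = 89
v_rel×d = (5)·(8) − (8)·(-7) = 96
since m = R²·89 − 96²:  R² = (9216 + -6012) / 89 = 36
R = √36 = 6  ⇒  r_B = 6 − 5 = 1

rB=1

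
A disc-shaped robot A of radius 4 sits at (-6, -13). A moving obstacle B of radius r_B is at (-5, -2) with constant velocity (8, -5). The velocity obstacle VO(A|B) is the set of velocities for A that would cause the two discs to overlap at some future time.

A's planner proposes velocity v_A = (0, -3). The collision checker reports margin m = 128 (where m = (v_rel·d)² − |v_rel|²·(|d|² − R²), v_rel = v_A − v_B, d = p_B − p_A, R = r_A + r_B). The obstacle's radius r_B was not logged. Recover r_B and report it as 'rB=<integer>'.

m = 128
d = (1, 11);  v_rel = (-8, 2),  |v_rel|² = 68
v_rel×d = (-8)·(11) − (2)·(1) = -90
since m = R²·68 − (-90)²:  R² = (8100 + 128) / 68 = 121
R = √121 = 11  ⇒  r_B = 11 − 4 = 7

rB=7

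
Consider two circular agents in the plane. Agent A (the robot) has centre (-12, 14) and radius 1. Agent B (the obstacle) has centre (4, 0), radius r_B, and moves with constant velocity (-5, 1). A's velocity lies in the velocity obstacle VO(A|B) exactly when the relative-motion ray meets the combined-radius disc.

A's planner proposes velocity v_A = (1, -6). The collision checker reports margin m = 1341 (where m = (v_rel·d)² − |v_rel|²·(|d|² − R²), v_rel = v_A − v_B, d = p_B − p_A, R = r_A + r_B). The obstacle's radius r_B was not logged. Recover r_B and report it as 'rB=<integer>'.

m = 1341
d = (16, -14);  v_rel = (6, -7),  |v_rel|² = 85
v_rel×d = (6)·(-14) − (-7)·(16) = 28
since m = R²·85 − 28²:  R² = (784 + 1341) / 85 = 25
R = √25 = 5  ⇒  r_B = 5 − 1 = 4

rB=4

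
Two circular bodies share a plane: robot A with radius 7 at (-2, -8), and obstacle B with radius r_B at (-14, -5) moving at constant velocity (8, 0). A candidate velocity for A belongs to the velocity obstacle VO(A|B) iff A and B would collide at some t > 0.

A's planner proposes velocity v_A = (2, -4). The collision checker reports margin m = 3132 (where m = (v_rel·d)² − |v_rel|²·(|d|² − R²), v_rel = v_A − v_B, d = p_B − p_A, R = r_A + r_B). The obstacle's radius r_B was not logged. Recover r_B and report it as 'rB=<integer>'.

m = 3132
d = (-12, 3);  v_rel = (-6, -4),  |v_rel|² = 52
v_rel×d = (-6)·(3) − (-4)·(-12) = -66
since m = R²·52 − (-66)²:  R² = (4356 + 3132) / 52 = 144
R = √144 = 12  ⇒  r_B = 12 − 7 = 5

rB=5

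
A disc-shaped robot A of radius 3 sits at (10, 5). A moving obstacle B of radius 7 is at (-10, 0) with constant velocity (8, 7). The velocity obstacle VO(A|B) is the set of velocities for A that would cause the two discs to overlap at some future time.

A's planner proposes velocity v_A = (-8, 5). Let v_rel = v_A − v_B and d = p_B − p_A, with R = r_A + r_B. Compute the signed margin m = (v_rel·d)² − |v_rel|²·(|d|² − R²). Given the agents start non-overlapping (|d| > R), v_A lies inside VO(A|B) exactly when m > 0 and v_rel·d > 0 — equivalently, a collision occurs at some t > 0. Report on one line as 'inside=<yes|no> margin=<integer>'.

d = (-20, -5),  |d|² = 425;  R = 3+7 = 10,  c = 425−10² = 325
v_rel = (-16, -2),  |v_rel|² = 260;  v_rel·d = (-16)·(-20) + (-2)·(-5) = 330
260·t² − 660·t + 325 = 0  ⇒  m = 330² − 260·325 = 24400
m = 24400 > 0,  v_rel·d = 330 > 0  ⇒  inside

inside=yes margin=24400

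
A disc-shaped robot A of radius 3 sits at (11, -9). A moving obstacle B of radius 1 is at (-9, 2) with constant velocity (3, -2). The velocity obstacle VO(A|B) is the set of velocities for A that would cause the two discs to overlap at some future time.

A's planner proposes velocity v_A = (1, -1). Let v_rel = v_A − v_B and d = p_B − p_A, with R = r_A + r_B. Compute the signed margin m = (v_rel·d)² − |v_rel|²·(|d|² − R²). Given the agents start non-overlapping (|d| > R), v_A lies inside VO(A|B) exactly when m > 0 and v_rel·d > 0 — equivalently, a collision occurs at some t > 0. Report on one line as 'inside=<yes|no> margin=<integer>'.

d = (-20, 11),  |d|² = 521;  R = 3+1 = 4,  c = 521−4² = 505
v_rel = (-2, 1),  |v_rel|² = 5;  v_rel·d = (-2)·(-20) + (1)·(11) = 51
5·t² − 102·t + 505 = 0  ⇒  m = 51² − 5·505 = 76
m = 76 > 0,  v_rel·d = 51 > 0  ⇒  inside

inside=yes margin=76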